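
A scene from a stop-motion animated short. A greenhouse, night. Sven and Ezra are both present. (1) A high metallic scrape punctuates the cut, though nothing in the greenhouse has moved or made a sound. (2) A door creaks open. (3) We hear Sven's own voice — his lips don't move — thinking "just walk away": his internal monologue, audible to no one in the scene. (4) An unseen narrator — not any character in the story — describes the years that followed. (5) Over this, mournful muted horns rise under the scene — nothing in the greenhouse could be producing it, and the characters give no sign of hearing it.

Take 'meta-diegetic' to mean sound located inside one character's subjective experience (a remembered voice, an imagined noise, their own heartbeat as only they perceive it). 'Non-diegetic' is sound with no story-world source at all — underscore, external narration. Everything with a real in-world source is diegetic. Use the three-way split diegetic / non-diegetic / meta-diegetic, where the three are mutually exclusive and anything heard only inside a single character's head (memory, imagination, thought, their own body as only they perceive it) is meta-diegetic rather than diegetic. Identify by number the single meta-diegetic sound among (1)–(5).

3

Sound (1): it's a sound-design accent with no in-world source; no one in the scene can hear it, so non-diegetic.
(2) is diegetic: a door is a real object/event in the scene's world.
Sound (3): internal monologue — inside Sven's mind, not spoken into the scene, so meta-diegetic.
(4) the narrator exists outside the story world, addressing only the audience → non-diegetic.
Sound (5): score with no on-screen or off-screen source; it exists for the audience alone, so non-diegetic.
Only (3) is meta-diegetic.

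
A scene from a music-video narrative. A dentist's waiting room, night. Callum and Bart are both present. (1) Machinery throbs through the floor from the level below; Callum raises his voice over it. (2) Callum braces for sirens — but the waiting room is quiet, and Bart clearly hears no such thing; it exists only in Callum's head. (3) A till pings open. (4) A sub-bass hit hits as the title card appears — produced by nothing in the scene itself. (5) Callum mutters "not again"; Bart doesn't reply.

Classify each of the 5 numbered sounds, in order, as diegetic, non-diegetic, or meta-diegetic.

diegetic, meta-diegetic, diegetic, non-diegetic, diegetic

Sound (1): it's the actual ambient sound of the location, so diegetic.
Sound (2): subjective to Callum: the waiting room is silent and Bart hears nothing, so meta-diegetic.
Sound (3): a till is a real object/event in the scene's world, so diegetic.
Sound (4): an editorial stinger — it belongs to the cut, not the story world, so non-diegetic.
Sound (5): Callum is a character speaking aloud in the scene, so diegetic.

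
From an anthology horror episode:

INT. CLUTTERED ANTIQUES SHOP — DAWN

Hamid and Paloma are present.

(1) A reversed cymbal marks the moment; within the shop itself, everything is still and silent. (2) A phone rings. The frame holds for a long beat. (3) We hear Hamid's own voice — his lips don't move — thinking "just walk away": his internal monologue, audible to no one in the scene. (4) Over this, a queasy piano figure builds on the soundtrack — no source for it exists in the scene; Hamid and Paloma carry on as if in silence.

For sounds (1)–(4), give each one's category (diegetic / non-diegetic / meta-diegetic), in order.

non-diegetic, diegetic, meta-diegetic, non-diegetic

(1) an editorial stinger — it belongs to the cut, not the story world → non-diegetic.
(2) is diegetic: a phone is a real object/event in the scene's world.
(3) it's Hamid's unspoken thought, heard only by the audience via his subjectivity → meta-diegetic.
(4) nothing in the shop produces it and the characters don't hear it — pure soundtrack → non-diegetic.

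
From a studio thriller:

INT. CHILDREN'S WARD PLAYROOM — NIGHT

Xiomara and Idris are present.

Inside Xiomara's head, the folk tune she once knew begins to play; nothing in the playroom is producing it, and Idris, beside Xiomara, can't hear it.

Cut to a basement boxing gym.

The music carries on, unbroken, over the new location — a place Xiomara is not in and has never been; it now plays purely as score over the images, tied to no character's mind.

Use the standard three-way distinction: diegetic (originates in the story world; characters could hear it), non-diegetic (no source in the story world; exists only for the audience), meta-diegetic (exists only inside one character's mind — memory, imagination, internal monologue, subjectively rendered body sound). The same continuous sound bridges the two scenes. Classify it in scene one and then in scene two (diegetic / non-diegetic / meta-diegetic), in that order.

Scene one: the music exists only inside Xiomara's mind; Idris can't hear it → meta-diegetic.
Scene two: it's detached from Xiomara entirely and plays over unrelated images with no in-world source — conventional underscore → non-diegetic.

meta-diegetic, non-diegetic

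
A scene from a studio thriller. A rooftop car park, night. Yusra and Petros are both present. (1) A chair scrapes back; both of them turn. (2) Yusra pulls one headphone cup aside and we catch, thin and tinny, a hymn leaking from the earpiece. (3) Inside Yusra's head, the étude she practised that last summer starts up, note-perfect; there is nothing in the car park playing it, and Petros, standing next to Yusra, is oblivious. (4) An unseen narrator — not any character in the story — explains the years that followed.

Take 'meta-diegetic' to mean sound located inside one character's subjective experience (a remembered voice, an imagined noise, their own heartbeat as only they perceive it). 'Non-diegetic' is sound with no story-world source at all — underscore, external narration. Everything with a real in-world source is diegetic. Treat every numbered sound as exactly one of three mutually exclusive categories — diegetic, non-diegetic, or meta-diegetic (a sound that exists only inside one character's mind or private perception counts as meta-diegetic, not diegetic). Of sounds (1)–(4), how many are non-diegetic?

(1) is diegetic: a chair is a real object/event in the scene's world.
Sound (2): the headphones are an on-screen source, so diegetic.
(3) is meta-diegetic: it lives in Yusra's subjectivity, not in the car park.
(4) is non-diegetic: commentary laid over the scene from outside the fiction.
Non-diegetic: (4) — that's 1.

1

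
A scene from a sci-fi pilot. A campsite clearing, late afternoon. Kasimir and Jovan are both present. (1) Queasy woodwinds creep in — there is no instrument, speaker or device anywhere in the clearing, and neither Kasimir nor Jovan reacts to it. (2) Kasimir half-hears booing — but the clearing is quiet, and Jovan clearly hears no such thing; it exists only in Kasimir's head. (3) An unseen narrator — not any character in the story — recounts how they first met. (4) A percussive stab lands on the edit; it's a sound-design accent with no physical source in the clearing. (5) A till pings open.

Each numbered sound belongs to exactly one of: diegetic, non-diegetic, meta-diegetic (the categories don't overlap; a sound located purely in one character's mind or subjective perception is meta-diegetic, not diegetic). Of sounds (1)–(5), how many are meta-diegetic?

Sound (1): it has no source in the story world and no character can hear it — it's underscore, so non-diegetic.
(2) the sound is imagined by Kasimir; nothing in the story world is producing it and Jovan can't hear it → meta-diegetic.
Sound (3): commentary laid over the scene from outside the fiction, so non-diegetic.
Sound (4): nothing in the scene produces it; it's an accent added for the audience, so non-diegetic.
Sound (5): an in-world source (a till); characters could hear it, so diegetic.
So 1 of the 5 is meta-diegetic: (2).

1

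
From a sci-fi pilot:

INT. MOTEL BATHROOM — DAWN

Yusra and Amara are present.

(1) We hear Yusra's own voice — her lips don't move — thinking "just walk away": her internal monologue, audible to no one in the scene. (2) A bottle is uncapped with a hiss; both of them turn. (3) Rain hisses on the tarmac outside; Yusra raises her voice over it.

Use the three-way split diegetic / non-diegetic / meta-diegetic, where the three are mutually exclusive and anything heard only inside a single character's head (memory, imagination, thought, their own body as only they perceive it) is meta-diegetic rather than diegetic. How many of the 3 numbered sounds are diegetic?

2

Sound (1): it's Yusra's unspoken thought, heard only by the audience via her subjectivity, so meta-diegetic.
(2) a bottle is a real object/event in the scene's world → diegetic.
(3) is diegetic: rain is part of the location's real environment.
Diegetic: (2), (3) — that's 2.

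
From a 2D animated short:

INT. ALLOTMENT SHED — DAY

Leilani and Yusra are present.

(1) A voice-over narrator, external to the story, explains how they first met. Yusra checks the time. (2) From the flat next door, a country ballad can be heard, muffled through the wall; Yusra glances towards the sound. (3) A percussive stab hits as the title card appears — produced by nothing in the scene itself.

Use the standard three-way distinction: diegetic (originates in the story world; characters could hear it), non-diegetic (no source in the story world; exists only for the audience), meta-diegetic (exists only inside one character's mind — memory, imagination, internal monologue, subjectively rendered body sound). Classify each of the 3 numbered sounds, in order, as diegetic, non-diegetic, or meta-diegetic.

non-diegetic, diegetic, non-diegetic

Sound (1): the narrator exists outside the story world, addressing only the audience, so non-diegetic.
Sound (2): the music has an off-screen but real-world source and a character hears it, so diegetic.
(3) it's a sound-design accent with no in-world source; no one in the scene can hear it → non-diegetic.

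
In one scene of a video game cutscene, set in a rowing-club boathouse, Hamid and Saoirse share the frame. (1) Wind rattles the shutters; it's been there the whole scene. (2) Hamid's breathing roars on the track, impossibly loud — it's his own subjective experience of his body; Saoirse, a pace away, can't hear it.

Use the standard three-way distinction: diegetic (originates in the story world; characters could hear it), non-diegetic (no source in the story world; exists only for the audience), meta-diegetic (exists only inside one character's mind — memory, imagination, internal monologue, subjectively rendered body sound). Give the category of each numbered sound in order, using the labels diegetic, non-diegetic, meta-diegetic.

diegetic, meta-diegetic

Sound (1): ambient/room sound belonging to the story's physical space, so diegetic.
(2) is meta-diegetic: point-of-audition from inside Hamid's body; not a sound in the room.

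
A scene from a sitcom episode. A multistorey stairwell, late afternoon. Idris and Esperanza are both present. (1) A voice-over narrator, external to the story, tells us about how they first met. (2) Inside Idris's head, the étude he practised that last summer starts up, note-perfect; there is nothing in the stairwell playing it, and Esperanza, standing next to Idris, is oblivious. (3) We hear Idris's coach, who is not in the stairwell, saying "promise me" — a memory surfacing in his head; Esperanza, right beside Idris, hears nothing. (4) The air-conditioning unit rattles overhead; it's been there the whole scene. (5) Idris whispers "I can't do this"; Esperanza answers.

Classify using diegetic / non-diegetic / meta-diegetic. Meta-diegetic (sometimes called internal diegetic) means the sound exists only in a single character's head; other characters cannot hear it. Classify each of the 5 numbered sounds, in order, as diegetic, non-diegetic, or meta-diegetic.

(1) commentary laid over the scene from outside the fiction → non-diegetic.
(2) remembered music, private to Idris — Esperanza is oblivious because it isn't in the room → meta-diegetic.
(3) is meta-diegetic: the voice is a memory playing only inside Idris's mind; Esperanza can't hear it.
(4) is diegetic: it's the actual ambient sound of the location.
Sound (5): spoken by a character present in the story world, so diegetic.

non-diegetic, meta-diegetic, meta-diegetic, diegetic, diegetic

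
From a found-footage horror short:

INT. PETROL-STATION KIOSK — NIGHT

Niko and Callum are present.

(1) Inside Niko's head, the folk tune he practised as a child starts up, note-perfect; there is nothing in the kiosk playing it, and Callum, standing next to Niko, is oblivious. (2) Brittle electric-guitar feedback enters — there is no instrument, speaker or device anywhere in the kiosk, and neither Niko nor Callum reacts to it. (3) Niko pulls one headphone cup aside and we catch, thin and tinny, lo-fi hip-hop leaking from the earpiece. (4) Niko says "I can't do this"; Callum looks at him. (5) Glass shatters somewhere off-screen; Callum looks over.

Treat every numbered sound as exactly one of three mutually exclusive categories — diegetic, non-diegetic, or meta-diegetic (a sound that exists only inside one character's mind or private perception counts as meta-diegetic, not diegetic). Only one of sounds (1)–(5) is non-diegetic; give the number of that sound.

2

(1) is meta-diegetic: it lives in Niko's subjectivity, not in the kiosk.
Sound (2): nothing in the kiosk produces it and the characters don't hear it — pure soundtrack, so non-diegetic.
(3) is diegetic: the headphones are an on-screen source.
Sound (4): Niko is a character speaking aloud in the scene, so diegetic.
Sound (5): an in-world source (glass); characters could hear it, so diegetic.
Only (2) is non-diegetic.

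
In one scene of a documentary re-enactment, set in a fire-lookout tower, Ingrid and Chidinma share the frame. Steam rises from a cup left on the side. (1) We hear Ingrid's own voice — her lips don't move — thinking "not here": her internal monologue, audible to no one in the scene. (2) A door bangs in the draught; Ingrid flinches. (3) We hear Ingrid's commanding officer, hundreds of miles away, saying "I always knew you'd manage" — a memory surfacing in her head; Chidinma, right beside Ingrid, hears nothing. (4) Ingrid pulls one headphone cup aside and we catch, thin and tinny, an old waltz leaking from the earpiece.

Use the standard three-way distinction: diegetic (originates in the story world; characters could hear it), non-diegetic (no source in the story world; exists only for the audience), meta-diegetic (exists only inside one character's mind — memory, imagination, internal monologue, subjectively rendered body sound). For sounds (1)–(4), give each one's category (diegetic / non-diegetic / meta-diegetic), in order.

(1) is meta-diegetic: Ingrid's thought-voice: a private mental sound no other character can hear.
(2) an in-world source (a door); characters could hear it → diegetic.
Sound (3): the voice is a memory playing only inside Ingrid's mind; Chidinma can't hear it, so meta-diegetic.
Sound (4): the headphones are an on-screen source, so diegetic.

meta-diegetic, diegetic, meta-diegetic, diegetic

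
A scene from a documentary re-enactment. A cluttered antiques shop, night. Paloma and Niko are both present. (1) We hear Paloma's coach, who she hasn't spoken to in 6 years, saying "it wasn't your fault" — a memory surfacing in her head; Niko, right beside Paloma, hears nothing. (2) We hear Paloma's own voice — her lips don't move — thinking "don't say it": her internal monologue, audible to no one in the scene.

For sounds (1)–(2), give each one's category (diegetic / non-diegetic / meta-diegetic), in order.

meta-diegetic, meta-diegetic

(1) a remembered line, private to Paloma — not present in the room, not audible to Niko → meta-diegetic.
(2) is meta-diegetic: internal monologue — inside Paloma's mind, not spoken into the scene.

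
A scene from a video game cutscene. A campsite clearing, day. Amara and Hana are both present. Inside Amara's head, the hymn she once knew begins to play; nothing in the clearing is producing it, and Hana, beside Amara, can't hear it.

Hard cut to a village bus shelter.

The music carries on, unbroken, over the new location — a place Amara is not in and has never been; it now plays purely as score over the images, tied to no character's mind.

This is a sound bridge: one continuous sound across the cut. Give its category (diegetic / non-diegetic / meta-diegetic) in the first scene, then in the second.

meta-diegetic, non-diegetic

Scene one: the music exists only inside Amara's mind; Hana can't hear it → meta-diegetic.
Scene two: it's detached from Amara entirely and plays over unrelated images with no in-world source — conventional underscore → non-diegetic.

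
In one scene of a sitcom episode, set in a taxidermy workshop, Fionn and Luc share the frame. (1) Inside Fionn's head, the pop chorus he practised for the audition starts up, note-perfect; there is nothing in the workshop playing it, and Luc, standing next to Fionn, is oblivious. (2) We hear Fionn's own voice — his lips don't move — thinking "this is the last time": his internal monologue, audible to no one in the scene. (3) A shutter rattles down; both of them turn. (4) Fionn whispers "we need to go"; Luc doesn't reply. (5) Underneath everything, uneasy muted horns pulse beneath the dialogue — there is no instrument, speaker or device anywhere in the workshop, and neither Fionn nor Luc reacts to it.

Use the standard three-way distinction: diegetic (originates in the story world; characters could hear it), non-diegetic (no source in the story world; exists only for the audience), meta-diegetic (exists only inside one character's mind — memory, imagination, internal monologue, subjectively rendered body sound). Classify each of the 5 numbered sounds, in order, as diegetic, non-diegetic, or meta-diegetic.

meta-diegetic, meta-diegetic, diegetic, diegetic, non-diegetic

(1) the music is a memory playing inside Fionn's mind alone; no real-world source, Luc can't hear it → meta-diegetic.
Sound (2): it's Fionn's unspoken thought, heard only by the audience via his subjectivity, so meta-diegetic.
(3) is diegetic: the sound comes from a shutter physically present in the location.
Sound (4): spoken by a character present in the story world, so diegetic.
Sound (5): nothing in the workshop produces it and the characters don't hear it — pure soundtrack, so non-diegetic.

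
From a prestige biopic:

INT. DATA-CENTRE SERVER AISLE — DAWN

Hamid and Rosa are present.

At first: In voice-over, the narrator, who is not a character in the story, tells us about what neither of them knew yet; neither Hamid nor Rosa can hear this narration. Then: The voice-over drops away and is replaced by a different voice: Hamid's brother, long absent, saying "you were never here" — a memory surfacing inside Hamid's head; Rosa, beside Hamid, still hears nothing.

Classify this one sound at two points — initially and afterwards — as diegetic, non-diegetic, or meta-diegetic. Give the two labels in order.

Initially: the external narrator addresses only the audience — outside the story world → non-diegetic.
Afterwards: the replacement voice is a memory inside Hamid's mind specifically → meta-diegetic.

non-diegetic, meta-diegetic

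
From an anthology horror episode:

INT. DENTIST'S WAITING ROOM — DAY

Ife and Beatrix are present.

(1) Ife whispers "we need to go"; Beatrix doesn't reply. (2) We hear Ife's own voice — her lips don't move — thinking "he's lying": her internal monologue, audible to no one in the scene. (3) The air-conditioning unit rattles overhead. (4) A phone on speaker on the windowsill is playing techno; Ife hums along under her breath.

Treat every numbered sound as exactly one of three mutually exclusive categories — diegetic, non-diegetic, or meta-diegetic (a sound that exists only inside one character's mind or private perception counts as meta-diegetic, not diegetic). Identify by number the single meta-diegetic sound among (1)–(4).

2

Sound (1): Ife is a character speaking aloud in the scene, so diegetic.
(2) is meta-diegetic: internal monologue — inside Ife's mind, not spoken into the scene.
(3) is diegetic: it's the actual ambient sound of the location.
(4) a phone on speaker is a physical source in the scene and Ife reacts to it → diegetic.
Only (2) is meta-diegetic.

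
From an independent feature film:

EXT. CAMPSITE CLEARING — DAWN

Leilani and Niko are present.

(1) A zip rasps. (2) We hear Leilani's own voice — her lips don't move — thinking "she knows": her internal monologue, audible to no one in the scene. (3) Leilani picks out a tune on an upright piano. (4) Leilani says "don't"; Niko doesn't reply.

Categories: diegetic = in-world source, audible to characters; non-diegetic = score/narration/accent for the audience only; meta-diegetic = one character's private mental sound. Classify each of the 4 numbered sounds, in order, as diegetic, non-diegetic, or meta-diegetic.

diegetic, meta-diegetic, diegetic, diegetic

Sound (1): an in-world source (a zip); characters could hear it, so diegetic.
(2) is meta-diegetic: it's Leilani's unspoken thought, heard only by the audience via her subjectivity.
(3) is diegetic: Leilani is producing the music live, in the story world.
(4) Leilani is a character speaking aloud in the scene → diegetic.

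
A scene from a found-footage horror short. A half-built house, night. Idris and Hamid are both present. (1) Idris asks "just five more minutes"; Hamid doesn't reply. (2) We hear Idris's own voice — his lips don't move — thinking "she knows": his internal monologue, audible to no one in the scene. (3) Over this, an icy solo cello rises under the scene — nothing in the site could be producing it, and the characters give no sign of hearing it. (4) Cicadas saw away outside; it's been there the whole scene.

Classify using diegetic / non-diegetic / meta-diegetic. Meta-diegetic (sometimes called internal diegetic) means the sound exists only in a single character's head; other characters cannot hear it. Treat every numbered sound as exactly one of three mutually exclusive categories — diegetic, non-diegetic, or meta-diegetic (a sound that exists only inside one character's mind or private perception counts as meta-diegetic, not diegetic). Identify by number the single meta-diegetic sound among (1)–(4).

(1) spoken by a character present in the story world → diegetic.
(2) internal monologue — inside Idris's mind, not spoken into the scene → meta-diegetic.
(3) is non-diegetic: score with no on-screen or off-screen source; it exists for the audience alone.
Sound (4): it's the actual ambient sound of the location, so diegetic.
Only (2) is meta-diegetic.

2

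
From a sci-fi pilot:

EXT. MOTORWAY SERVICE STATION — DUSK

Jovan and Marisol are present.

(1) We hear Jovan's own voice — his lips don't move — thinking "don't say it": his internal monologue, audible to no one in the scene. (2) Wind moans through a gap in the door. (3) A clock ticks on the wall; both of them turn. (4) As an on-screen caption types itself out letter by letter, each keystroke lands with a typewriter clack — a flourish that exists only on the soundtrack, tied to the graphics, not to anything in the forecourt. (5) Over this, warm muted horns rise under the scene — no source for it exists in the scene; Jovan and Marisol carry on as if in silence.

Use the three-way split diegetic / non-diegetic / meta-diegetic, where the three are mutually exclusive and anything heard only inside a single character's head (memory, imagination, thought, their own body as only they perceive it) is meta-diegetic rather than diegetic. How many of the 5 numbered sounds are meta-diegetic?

Sound (1): it's Jovan's unspoken thought, heard only by the audience via his subjectivity, so meta-diegetic.
(2) is diegetic: ambient/room sound belonging to the story's physical space.
(3) is diegetic: the sound comes from a clock physically present in the location.
Sound (4): the caption isn't part of the story world, so neither is the sound tied to it, so non-diegetic.
(5) is non-diegetic: it has no source in the story world and no character can hear it — it's underscore.
Meta-diegetic: (1) — that's 1.

1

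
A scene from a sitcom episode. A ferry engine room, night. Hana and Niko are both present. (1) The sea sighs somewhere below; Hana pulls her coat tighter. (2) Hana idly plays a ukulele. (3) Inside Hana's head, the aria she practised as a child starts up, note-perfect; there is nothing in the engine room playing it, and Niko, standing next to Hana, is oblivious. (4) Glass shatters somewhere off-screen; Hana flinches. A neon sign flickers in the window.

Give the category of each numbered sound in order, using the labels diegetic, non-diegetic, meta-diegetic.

(1) is diegetic: it's the actual ambient sound of the location.
Sound (2): a character is playing a ukulele on screen, so diegetic.
(3) remembered music, private to Hana — Niko is oblivious because it isn't in the room → meta-diegetic.
(4) is diegetic: glass is a real object/event in the scene's world.

diegetic, diegetic, meta-diegetic, diegetic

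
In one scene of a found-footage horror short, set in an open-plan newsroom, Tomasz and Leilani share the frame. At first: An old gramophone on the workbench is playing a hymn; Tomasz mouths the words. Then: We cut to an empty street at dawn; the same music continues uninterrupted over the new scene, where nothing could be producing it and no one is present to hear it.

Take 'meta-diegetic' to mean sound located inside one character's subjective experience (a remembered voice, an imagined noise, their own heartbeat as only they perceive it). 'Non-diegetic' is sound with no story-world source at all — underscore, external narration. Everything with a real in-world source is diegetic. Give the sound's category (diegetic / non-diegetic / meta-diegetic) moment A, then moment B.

Moment A: an old gramophone is a real in-scene source and Tomasz reacts to it → diegetic.
Moment B: there is no longer any in-world source and no one can hear it — it has become underscore → non-diegetic.

diegetic, non-diegetic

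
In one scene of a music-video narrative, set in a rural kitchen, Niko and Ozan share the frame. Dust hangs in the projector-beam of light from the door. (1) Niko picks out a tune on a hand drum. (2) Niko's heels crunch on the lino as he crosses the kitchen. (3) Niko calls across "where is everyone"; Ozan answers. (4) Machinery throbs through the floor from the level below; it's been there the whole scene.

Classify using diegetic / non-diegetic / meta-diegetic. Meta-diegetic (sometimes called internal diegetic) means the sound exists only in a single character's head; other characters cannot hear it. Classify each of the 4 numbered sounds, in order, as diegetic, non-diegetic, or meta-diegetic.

(1) a character is playing a hand drum on screen → diegetic.
(2) a character's body making contact with the set — an in-world sound → diegetic.
(3) spoken by a character present in the story world → diegetic.
Sound (4): ambient/room sound belonging to the story's physical space, so diegetic.

diegetic, diegetic, diegetic, diegetic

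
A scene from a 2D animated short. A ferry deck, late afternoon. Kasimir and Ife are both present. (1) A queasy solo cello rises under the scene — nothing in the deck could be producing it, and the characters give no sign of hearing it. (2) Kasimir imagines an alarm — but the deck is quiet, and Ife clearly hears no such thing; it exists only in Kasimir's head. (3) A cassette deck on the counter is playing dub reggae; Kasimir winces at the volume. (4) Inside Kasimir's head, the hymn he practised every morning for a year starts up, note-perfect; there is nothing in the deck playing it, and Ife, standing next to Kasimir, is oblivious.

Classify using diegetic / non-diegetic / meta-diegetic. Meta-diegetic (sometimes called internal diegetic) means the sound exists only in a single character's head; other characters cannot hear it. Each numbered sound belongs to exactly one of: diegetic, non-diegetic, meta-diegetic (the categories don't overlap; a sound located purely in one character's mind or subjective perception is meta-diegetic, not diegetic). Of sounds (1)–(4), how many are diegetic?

(1) score with no on-screen or off-screen source; it exists for the audience alone → non-diegetic.
(2) is meta-diegetic: subjective to Kasimir: the deck is silent and Ife hears nothing.
Sound (3): a cassette deck is a physical source in the scene and Kasimir reacts to it, so diegetic.
Sound (4): remembered music, private to Kasimir — Ife is oblivious because it isn't in the room, so meta-diegetic.
So 1 of the 4 is diegetic: (3).

1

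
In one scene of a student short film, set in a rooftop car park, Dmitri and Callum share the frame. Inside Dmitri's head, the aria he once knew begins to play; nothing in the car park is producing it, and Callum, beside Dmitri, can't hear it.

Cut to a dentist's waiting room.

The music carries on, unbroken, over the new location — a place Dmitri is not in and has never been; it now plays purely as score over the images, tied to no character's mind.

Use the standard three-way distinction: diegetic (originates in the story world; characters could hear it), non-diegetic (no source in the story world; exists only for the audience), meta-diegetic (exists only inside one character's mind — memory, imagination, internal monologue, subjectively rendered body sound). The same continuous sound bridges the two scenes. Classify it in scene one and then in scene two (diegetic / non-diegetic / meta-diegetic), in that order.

Scene one: the music exists only inside Dmitri's mind; Callum can't hear it → meta-diegetic.
Scene two: it's detached from Dmitri entirely and plays over unrelated images with no in-world source — conventional underscore → non-diegetic.

meta-diegetic, non-diegetic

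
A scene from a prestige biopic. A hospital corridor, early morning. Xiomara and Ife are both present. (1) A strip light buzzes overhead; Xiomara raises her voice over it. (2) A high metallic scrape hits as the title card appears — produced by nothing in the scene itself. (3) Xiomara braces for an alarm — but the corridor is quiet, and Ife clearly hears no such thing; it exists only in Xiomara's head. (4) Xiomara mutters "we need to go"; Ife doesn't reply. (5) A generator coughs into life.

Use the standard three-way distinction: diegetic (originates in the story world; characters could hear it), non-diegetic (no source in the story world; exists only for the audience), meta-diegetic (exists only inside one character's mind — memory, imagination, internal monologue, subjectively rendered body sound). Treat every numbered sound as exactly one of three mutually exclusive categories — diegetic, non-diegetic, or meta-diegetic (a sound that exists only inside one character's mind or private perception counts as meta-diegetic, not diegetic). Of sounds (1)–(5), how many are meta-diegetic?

1

(1) is diegetic: ambient/room sound belonging to the story's physical space.
(2) nothing in the scene produces it; it's an accent added for the audience → non-diegetic.
Sound (3): subjective to Xiomara: the corridor is silent and Ife hears nothing, so meta-diegetic.
(4) is diegetic: spoken by a character present in the story world.
Sound (5): an in-world source (a generator); characters could hear it, so diegetic.
So 1 of the 5 is meta-diegetic: (3).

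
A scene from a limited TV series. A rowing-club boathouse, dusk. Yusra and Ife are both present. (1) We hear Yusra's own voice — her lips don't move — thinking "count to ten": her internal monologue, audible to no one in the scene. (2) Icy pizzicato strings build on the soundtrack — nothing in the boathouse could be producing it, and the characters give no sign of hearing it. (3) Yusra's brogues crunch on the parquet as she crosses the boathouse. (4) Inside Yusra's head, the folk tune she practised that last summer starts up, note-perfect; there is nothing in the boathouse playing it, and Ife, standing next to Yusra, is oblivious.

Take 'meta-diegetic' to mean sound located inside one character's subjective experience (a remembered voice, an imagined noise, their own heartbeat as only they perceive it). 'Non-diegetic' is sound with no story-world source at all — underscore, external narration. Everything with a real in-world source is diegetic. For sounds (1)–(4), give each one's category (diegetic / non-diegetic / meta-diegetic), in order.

meta-diegetic, non-diegetic, diegetic, meta-diegetic

(1) Yusra's thought-voice: a private mental sound no other character can hear → meta-diegetic.
(2) is non-diegetic: it has no source in the story world and no character can hear it — it's underscore.
Sound (3): a character's body making contact with the set — an in-world sound, so diegetic.
(4) is meta-diegetic: remembered music, private to Yusra — Ife is oblivious because it isn't in the room.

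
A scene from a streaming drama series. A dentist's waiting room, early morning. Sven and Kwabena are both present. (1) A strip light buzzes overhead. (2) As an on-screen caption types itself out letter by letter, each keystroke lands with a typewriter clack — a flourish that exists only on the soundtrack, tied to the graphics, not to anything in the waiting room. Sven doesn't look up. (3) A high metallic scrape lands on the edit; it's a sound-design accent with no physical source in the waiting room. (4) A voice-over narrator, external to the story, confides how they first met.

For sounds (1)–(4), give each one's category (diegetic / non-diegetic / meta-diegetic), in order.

diegetic, non-diegetic, non-diegetic, non-diegetic

(1) is diegetic: ambient/room sound belonging to the story's physical space.
Sound (2): the caption isn't part of the story world, so neither is the sound tied to it, so non-diegetic.
(3) is non-diegetic: it's a sound-design accent with no in-world source; no one in the scene can hear it.
Sound (4): commentary laid over the scene from outside the fiction, so non-diegetic.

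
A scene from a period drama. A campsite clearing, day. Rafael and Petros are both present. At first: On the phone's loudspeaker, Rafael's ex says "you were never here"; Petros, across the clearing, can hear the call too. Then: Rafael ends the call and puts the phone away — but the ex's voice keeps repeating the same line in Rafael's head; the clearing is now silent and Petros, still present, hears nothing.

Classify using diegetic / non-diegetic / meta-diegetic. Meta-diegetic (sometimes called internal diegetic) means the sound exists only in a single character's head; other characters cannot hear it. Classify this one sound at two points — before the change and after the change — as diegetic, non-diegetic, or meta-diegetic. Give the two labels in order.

Before the change: the loudspeaker is an in-world source; both Rafael and Petros hear the call → diegetic.
After the change: with the phone off, the voice continues only as Rafael's private mental replay — Petros can't hear it → meta-diegetic.

diegetic, meta-diegetic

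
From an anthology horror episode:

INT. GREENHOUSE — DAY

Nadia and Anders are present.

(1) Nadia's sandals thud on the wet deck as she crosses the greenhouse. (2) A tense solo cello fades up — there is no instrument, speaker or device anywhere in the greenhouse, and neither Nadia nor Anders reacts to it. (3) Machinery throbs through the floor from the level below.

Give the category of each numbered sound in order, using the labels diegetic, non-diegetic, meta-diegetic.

diegetic, non-diegetic, diegetic

Sound (1): Nadia's footsteps are produced in the story world, so diegetic.
(2) is non-diegetic: score with no on-screen or off-screen source; it exists for the audience alone.
(3) is diegetic: machinery is part of the location's real environment.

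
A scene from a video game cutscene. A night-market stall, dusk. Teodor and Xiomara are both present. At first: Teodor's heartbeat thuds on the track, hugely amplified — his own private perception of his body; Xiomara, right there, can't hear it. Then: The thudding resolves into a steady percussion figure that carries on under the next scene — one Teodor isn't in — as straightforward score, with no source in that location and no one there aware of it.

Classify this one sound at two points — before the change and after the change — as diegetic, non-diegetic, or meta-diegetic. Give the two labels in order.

Before the change: it's Teodor's subjective body sound, inaudible to Xiomara → meta-diegetic.
After the change: detached from Teodor and playing as sourceless score over a scene he isn't in — for the audience only → non-diegetic.

meta-diegetic, non-diegetic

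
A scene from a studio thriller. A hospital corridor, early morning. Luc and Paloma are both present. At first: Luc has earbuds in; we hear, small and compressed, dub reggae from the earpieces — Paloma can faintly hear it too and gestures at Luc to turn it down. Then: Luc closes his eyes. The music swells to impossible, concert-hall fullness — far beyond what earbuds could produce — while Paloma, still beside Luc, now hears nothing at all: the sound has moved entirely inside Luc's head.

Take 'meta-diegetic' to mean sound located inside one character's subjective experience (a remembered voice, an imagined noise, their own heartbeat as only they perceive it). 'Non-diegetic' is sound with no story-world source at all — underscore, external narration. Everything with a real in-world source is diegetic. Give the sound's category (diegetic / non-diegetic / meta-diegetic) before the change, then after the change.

diegetic, meta-diegetic

Before the change: the earbuds are a physical source both characters can hear → diegetic.
After the change: the music now exists only as Luc's subjective experience; Paloma can no longer hear it → meta-diegetic.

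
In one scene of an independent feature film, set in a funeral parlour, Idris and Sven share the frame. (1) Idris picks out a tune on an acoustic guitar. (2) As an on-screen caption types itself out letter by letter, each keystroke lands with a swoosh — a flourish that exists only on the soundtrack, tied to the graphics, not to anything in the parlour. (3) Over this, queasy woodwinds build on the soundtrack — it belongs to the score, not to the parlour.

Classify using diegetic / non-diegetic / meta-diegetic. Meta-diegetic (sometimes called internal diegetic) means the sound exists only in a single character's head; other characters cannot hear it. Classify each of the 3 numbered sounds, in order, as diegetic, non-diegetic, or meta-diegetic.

diegetic, non-diegetic, non-diegetic

Sound (1): a character is playing an acoustic guitar on screen, so diegetic.
Sound (2): the caption isn't part of the story world, so neither is the sound tied to it, so non-diegetic.
(3) nothing in the parlour produces it and the characters don't hear it — pure soundtrack → non-diegetic.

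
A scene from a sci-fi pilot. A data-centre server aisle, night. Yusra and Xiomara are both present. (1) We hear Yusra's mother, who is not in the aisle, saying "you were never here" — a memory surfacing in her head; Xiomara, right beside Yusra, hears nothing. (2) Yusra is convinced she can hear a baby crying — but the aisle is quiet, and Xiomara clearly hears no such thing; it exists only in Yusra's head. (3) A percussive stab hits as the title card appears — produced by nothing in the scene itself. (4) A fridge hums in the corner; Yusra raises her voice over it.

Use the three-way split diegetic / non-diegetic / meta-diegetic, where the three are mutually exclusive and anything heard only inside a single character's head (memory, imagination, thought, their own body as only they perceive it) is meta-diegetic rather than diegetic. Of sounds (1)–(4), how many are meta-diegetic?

Sound (1): the voice is a memory playing only inside Yusra's mind; Xiomara can't hear it, so meta-diegetic.
(2) is meta-diegetic: the sound is imagined by Yusra; nothing in the story world is producing it and Xiomara can't hear it.
(3) is non-diegetic: nothing in the scene produces it; it's an accent added for the audience.
Sound (4): a fridge is part of the location's real environment, so diegetic.
So 2 of the 4 are meta-diegetic: (1), (2).

2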